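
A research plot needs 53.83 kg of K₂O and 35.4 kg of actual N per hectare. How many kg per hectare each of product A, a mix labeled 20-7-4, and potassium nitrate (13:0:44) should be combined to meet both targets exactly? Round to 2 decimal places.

103.60 kg product A, 112.92 kg potassium nitrate

Let a = kg of product A, b = kg of potassium nitrate (per hectare).
K₂O: 0.04·a + 0.44·b = 53.83
N: 0.2·a + 0.13·b = 35.4
Solving simultaneously: a = 103.6002, b = 112.923.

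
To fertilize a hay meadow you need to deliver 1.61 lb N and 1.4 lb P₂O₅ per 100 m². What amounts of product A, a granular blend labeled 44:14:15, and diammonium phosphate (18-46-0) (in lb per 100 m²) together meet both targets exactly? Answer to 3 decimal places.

Per-100 m² balance (a = product A, b = diammonium phosphate):
N: 0.44·a + 0.18·b = 1.61
P₂O₅: 0.14·a + 0.46·b = 1.4
Eliminate a: (row1) − 0.44/0.14·(row2) → -1.26571·b = -2.79, so b = 2.20429.
Back-substitute: a = (1.61 − 0.18·2.20429) / 0.44 = 2.75734.

2.757 lb product A, 2.204 lb diammonium phosphate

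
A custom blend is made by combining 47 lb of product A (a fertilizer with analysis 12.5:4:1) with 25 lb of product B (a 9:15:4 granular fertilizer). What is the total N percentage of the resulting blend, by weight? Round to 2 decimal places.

Total mass = 47 + 25 = 72 lb.
N mass = 12.5%×47 + 9%×25 = 8.125 lb.
% N = 8.125 / 72 = 11.2847%.

11.28% N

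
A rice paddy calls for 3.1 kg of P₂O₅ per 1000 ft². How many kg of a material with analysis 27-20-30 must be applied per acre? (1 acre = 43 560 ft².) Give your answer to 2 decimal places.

675.18 kg of product per acre

Product per 1000 ft² = 3.1 / 20% = 15.5 kg.
Convert to per acre: 15.5 × 43.56 = 675.18 kg.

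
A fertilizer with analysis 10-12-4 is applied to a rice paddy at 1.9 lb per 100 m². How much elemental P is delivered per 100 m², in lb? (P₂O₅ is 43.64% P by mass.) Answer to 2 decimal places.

P₂O₅ per 100 m² = 1.9 × 12% = 0.228 lb.
Elemental P = 0.228 × 0.4364 = 0.0994992 lb per 100 m².

0.10 lb P per hundred sq m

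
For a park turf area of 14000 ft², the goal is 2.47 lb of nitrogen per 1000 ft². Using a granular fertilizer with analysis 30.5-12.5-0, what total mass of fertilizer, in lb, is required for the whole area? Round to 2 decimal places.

113.38 lb

Product per 1000 ft² = 2.47 / 30.5% = 8.09836 lb.
Total product = 8.09836 × 14000 / 1000 = 113.377 lb.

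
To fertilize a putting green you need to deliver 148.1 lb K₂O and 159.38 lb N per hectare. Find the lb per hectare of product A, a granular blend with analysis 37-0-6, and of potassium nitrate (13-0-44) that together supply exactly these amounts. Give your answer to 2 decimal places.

328.22 lb product A, 291.83 lb potassium nitrate

Let a = lb of product A, b = lb of potassium nitrate (per hectare).
K₂O: 0.06·a + 0.44·b = 148.1
N: 0.37·a + 0.13·b = 159.38
Solving simultaneously: a = 328.221, b = 291.834.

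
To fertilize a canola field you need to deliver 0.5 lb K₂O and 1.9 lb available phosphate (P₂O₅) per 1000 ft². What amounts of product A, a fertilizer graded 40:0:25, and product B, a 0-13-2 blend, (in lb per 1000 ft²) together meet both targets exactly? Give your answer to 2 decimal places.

Per-1000 ft² balance (a = product A, b = product B):
K₂O: 0.25·a + 0.02·b = 0.5
P₂O₅: 0·a + 0.13·b = 1.9
Solving simultaneously: a = 0.830769, b = 14.6154.

0.83 lb product A, 14.62 lb product B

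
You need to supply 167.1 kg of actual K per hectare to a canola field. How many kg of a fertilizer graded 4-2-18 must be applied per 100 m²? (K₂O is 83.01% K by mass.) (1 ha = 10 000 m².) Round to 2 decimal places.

11.18 kg of product per hundred sq m

As K₂O: 167.1 / 0.8301 = 201.301 kg per hectare.
Product per hectare = 201.301 / 18% = 1118.34 kg.
Convert to per 100 m²: 1118.34 × 0.01 = 11.1834 kg.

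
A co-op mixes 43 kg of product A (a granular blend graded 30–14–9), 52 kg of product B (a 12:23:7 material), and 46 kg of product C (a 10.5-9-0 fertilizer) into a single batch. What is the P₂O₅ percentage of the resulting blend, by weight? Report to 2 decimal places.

15.69% P₂O₅

Total mass = 43 + 52 + 46 = 141 kg.
P₂O₅ mass = 14%×43 + 23%×52 + 9%×46 = 22.12 kg.
% P₂O₅ = 22.12 / 141 = 15.6879%.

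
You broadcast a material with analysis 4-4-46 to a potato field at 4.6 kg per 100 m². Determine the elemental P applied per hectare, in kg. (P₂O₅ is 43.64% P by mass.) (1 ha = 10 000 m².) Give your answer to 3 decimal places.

P₂O₅ per 100 m² = 4.6 × 4% = 0.184 kg.
Elemental P = 0.184 × 0.4364 = 0.0802976 kg per 100 m².
Convert to per hectare: 0.0802976 × 100 = 8.02976 kg.

8.030 kg P per hectare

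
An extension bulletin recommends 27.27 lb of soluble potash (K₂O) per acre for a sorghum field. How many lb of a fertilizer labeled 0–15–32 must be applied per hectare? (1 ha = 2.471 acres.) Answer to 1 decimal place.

Product per acre = 27.27 / 32% = 85.2188 lb.
Convert to per hectare: 85.2188 × 2.471 = 210.576 lb.

210.6 lb of product per hectare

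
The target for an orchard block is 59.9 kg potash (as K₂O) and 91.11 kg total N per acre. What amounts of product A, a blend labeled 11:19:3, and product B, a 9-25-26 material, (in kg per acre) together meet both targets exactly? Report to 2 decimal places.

Per-acre balance (a = product A, b = product B):
K₂O: 0.03·a + 0.26·b = 59.9
N: 0.11·a + 0.09·b = 91.11
Eliminate a: (row1) − 0.03/0.11·(row2) → 0.235455·b = 35.0518, so b = 148.869.
Back-substitute: a = (59.9 − 0.26·148.869) / 0.03 = 706.471.

706.47 kg product A, 148.87 kg product B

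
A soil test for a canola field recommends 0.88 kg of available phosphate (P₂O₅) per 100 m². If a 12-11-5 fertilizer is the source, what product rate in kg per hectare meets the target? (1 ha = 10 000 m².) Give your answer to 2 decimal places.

Product per 100 m² = 0.88 / 11% = 8 kg.
Convert to per hectare: 8 × 100 = 800 kg.

800.00 kg of product per hectare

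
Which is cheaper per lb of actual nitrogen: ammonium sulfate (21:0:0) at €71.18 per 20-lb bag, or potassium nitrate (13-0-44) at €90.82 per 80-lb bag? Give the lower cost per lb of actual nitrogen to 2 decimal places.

ammonium sulfate: N per bag = 20 × 21% = 4.2 lb; cost = 71.18 / 4.2 = €16.9476/lb N.
potassium nitrate: N per bag = 80 × 13% = 10.4 lb; cost = 90.82 / 10.4 = €8.7327/lb N.
potassium nitrate is cheaper.

€8.73 per lb N (potassium nitrate)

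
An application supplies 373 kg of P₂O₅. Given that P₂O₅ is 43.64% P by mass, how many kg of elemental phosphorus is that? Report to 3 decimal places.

P = 373 × 0.4364 = 162.7772 kg.

162.777 kg P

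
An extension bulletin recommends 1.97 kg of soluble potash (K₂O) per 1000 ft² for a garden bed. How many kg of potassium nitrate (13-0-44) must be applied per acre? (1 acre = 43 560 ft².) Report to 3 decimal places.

195.030 kg of product per acre

Product per 1000 ft² = 1.97 / 44% = 4.47727 kg.
Convert to per acre: 4.47727 × 43.56 = 195.03 kg.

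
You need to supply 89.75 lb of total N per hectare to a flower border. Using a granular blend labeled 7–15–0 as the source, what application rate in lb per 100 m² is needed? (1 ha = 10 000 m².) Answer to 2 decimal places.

12.82 lb of product per hundred sq m

Product per hectare = 89.75 / 7% = 1282.14 lb.
Convert to per 100 m²: 1282.14 × 0.01 = 12.8214 lb.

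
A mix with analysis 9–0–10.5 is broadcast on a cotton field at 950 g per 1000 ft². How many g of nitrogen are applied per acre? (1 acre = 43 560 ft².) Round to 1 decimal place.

nitrogen per 1000 ft² = 950 × 9% = 85.5 g.
Convert to per acre: 85.5 × 43.56 = 3724.38 g.

3724.4 g N per acre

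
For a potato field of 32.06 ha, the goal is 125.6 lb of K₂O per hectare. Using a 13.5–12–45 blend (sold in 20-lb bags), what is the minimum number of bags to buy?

Product per hectare = 125.6 / 45% = 279.111 lb.
Total product = 279.111 × 32.06 = 8948.3 lb.
Bags = ⌈8948.3 / 20⌉ = 448.

448 bags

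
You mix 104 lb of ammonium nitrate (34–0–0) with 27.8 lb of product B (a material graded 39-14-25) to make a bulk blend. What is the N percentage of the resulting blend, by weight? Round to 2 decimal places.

Total mass = 104 + 27.8 = 131.8 lb.
N mass = 34%×104 + 39%×27.8 = 46.202 lb.
% N = 46.202 / 131.8 = 35.0546%.

35.05% N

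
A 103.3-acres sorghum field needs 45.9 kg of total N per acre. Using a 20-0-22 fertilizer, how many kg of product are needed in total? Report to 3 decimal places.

Product per acre = 45.9 / 20% = 229.5 kg.
Total product = 229.5 × 103.3 = 23707.35 kg.

23707.350 kg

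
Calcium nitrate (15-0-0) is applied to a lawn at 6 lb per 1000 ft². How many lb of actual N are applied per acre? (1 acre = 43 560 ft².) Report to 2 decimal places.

39.20 lb N per acre

nitrogen per 1000 ft² = 6 × 15% = 0.9 lb.
Convert to per acre: 0.9 × 43.56 = 39.204 lb.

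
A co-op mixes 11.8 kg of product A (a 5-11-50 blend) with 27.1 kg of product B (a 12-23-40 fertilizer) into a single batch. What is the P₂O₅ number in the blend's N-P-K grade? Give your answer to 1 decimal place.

Total mass = 11.8 + 27.1 = 38.9 kg.
P₂O₅ mass = 11%×11.8 + 23%×27.1 = 7.531 kg.
% P₂O₅ = 7.531 / 38.9 = 19.3599%.

19.4% P₂O₅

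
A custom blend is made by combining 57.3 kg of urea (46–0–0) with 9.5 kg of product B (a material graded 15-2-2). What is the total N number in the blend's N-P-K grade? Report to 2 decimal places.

Total mass = 57.3 + 9.5 = 66.8 kg.
N mass = 46%×57.3 + 15%×9.5 = 27.783 kg.
% N = 27.783 / 66.8 = 41.5913%.

41.59% N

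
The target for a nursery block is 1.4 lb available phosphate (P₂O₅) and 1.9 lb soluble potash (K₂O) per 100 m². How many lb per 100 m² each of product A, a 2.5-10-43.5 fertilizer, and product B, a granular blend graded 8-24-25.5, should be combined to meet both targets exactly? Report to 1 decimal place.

With a, b = lb per 100 m² of product A and product B:
P₂O₅: 0.1·a + 0.24·b = 1.4
K₂O: 0.435·a + 0.255·b = 1.9
From row1: a = (1.4 − 0.24·b) / 0.1.
Into row2: 0.435·(1.4 − 0.24·b)/0.1 + 0.255·b = 1.9 → b = 5.31052, a = 1.25475.

1.3 lb product A, 5.3 lb product B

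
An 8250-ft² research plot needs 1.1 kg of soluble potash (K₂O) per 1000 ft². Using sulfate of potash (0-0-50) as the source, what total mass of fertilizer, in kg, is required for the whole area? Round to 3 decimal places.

Product per 1000 ft² = 1.1 / 50% = 2.2 kg.
Total product = 2.2 × 8250 / 1000 = 18.15 kg.

18.150 kg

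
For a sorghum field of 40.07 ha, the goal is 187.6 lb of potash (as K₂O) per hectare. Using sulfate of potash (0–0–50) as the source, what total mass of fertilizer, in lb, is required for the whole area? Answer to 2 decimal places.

Product per hectare = 187.6 / 50% = 375.2 lb.
Total product = 375.2 × 40.07 = 15034.264 lb.

15034.26 lb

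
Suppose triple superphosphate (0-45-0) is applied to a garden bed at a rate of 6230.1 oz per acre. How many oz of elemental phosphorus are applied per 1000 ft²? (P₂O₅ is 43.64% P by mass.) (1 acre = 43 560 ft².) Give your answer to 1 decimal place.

P₂O₅ per acre = 6230.1 × 45% = 2803.55 oz.
Elemental P = 2803.55 × 0.4364 = 1223.47 oz per acre.
Convert to per 1000 ft²: 1223.47 × 0.0229568 = 28.0869 oz.

28.1 oz P per thousand sq ft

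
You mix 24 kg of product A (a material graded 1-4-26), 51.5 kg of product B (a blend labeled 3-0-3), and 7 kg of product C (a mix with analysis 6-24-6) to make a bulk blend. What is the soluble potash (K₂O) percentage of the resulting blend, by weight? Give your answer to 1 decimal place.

Total mass = 24 + 51.5 + 7 = 82.5 kg.
K₂O mass = 26%×24 + 3%×51.5 + 6%×7 = 8.205 kg.
% K₂O = 8.205 / 82.5 = 9.94545%.

9.9% K₂O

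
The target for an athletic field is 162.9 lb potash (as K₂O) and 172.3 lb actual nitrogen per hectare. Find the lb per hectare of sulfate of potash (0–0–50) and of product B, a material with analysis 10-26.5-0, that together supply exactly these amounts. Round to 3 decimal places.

Let a = lb of sulfate of potash, b = lb of product B (per hectare).
K₂O: 0.5·a + 0·b = 162.9
N: 0·a + 0.1·b = 172.3
Solving simultaneously: a = 325.8, b = 1723.

325.800 lb sulfate of potash, 1723.000 lb product B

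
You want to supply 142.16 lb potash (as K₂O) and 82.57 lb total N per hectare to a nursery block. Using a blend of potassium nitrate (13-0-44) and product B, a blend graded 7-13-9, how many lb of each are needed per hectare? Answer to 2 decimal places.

Let a = lb of potassium nitrate, b = lb of product B (per hectare).
K₂O: 0.44·a + 0.09·b = 142.16
N: 0.13·a + 0.07·b = 82.57
Solving simultaneously: a = 131.932, b = 934.55497.

131.93 lb potassium nitrate, 934.55 lb product B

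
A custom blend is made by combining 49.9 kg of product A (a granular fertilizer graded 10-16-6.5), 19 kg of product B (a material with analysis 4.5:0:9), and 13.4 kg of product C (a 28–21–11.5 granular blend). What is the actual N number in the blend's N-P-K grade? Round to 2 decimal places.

11.66% N

Total mass = 49.9 + 19 + 13.4 = 82.3 kg.
N mass = 10%×49.9 + 4.5%×19 + 28%×13.4 = 9.597 kg.
% N = 9.597 / 82.3 = 11.661%.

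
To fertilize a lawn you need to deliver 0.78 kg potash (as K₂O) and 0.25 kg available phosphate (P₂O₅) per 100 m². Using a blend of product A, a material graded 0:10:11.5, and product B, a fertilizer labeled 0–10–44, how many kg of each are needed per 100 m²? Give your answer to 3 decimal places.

0.985 kg product A, 1.515 kg product B

Let a = kg of product A, b = kg of product B (per 100 m²).
K₂O: 0.115·a + 0.44·b = 0.78
P₂O₅: 0.1·a + 0.1·b = 0.25
From row1: a = (0.78 − 0.44·b) / 0.115.
Into row2: 0.1·(0.78 − 0.44·b)/0.115 + 0.1·b = 0.25 → b = 1.51538, a = 0.984615.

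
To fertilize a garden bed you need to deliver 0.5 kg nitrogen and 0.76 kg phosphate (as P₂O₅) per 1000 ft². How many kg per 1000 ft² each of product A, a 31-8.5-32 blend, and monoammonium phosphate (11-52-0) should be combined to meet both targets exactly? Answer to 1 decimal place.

Per-1000 ft² balance (a = product A, b = monoammonium phosphate):
N: 0.31·a + 0.11·b = 0.5
P₂O₅: 0.085·a + 0.52·b = 0.76
Eliminate a: (row1) − 0.31/0.085·(row2) → -1.78647·b = -2.27176, so b = 1.27165.
Back-substitute: a = (0.5 − 0.11·1.27165) / 0.31 = 1.16167.

1.2 kg product A, 1.3 kg monoammonium phosphate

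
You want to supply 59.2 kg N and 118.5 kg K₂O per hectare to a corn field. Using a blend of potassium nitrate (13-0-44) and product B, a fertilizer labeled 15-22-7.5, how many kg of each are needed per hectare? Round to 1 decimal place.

With a, b = kg per hectare of potassium nitrate and product B:
N: 0.13·a + 0.15·b = 59.2
K₂O: 0.44·a + 0.075·b = 118.5
Solving simultaneously: a = 237.067, b = 189.209.

237.1 kg potassium nitrate, 189.2 kg product B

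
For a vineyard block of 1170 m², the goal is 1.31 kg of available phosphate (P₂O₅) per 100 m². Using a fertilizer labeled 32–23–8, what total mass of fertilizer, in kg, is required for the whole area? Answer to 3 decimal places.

Product per 100 m² = 1.31 / 23% = 5.69565 kg.
Total product = 5.69565 × 1170 / 100 = 66.6391 kg.

66.639 kg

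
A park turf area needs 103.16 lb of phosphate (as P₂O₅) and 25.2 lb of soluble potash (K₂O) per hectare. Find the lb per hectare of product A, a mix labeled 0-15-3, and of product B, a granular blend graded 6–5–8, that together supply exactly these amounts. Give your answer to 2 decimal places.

Let a = lb of product A, b = lb of product B (per hectare).
P₂O₅: 0.15·a + 0.05·b = 103.16
K₂O: 0.03·a + 0.08·b = 25.2
Solving simultaneously: a = 665.981, b = 65.2571.

665.98 lb product A, 65.26 lb product B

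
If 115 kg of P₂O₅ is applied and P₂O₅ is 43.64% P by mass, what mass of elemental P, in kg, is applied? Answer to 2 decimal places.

P = 115 × 0.4364 = 50.186 kg.

50.19 kg P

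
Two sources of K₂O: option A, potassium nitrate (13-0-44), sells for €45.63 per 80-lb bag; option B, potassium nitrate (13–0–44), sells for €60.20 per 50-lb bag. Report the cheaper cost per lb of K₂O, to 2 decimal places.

€1.30 per lb K₂O (option A)

option A: K₂O per bag = 80 × 44% = 35.2 lb; cost = 45.63 / 35.2 = €1.2963/lb K₂O.
option B: K₂O per bag = 50 × 44% = 22 lb; cost = 60.20 / 22 = €2.7364/lb K₂O.
option A is cheaper.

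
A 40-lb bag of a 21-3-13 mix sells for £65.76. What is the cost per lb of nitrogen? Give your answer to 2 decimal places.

£7.83 per lb N

N in bag = 40 × 21% = 8.4 lb.
Cost per lb N = £65.76 / 8.4 = £7.8286.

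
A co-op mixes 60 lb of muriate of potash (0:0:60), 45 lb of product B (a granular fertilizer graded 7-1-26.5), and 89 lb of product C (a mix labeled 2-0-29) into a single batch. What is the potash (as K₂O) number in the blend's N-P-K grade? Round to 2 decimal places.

38.01% K₂O

Total mass = 60 + 45 + 89 = 194 lb.
K₂O mass = 60%×60 + 26.5%×45 + 29%×89 = 73.735 lb.
% K₂O = 73.735 / 194 = 38.0077%.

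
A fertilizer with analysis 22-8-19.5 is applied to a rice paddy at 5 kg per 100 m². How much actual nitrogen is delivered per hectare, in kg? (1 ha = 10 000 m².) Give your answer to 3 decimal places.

110.000 kg N per hectare

nitrogen per 100 m² = 5 × 22% = 1.1 kg.
Convert to per hectare: 1.1 × 100 = 110 kg.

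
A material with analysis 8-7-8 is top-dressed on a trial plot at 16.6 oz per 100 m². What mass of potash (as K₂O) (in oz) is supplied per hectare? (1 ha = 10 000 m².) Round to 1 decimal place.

K₂O per 100 m² = 16.6 × 8% = 1.328 oz.
Convert to per hectare: 1.328 × 100 = 132.8 oz.

132.8 oz K₂O per hectare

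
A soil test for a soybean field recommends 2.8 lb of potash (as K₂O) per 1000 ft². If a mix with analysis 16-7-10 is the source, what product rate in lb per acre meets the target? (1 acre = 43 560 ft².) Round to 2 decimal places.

1219.68 lb of product per acre

Product per 1000 ft² = 2.8 / 10% = 28 lb.
Convert to per acre: 28 × 43.56 = 1219.68 lb.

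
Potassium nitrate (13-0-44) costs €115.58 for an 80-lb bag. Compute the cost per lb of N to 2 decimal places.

N in bag = 80 × 13% = 10.4 lb.
Cost per lb N = €115.58 / 10.4 = €11.1135.

€11.11 per lb N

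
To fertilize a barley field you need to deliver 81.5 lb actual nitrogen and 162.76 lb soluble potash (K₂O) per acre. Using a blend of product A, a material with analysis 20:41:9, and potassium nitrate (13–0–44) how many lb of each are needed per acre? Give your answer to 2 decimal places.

192.68 lb product A, 330.50 lb potassium nitrate

Let a = lb of product A, b = lb of potassium nitrate (per acre).
N: 0.2·a + 0.13·b = 81.5
K₂O: 0.09·a + 0.44·b = 162.76
Eliminate a: (row1) − 0.2/0.09·(row2) → -0.847778·b = -280.189, so b = 330.498.
Back-substitute: a = (81.5 − 0.13·330.498) / 0.2 = 192.676.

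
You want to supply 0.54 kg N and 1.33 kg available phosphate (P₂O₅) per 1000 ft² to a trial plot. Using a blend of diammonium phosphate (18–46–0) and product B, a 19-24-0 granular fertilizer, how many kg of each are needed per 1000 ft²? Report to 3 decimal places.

2.785 kg diammonium phosphate, 0.204 kg product B

Let a = kg of diammonium phosphate, b = kg of product B (per 1000 ft²).
N: 0.18·a + 0.19·b = 0.54
P₂O₅: 0.46·a + 0.24·b = 1.33
Solving simultaneously: a = 2.78507, b = 0.20362.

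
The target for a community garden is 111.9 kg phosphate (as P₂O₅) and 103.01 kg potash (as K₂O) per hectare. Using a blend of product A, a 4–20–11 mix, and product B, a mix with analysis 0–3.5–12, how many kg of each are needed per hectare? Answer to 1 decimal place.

487.5 kg product A, 411.6 kg product B

Let a = kg of product A, b = kg of product B (per hectare).
P₂O₅: 0.2·a + 0.035·b = 111.9
K₂O: 0.11·a + 0.12·b = 103.01
Solving simultaneously: a = 487.476, b = 411.563.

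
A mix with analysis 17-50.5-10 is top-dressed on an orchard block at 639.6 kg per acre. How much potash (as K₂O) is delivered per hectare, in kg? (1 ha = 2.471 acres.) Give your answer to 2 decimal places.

K₂O per acre = 639.6 × 10% = 63.96 kg.
Convert to per hectare: 63.96 × 2.471 = 158.045 kg.

158.05 kg K₂O per hectare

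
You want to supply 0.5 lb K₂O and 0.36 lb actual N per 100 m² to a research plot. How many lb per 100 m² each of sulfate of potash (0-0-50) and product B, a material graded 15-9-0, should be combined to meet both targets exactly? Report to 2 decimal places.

Let a = lb of sulfate of potash, b = lb of product B (per 100 m²).
K₂O: 0.5·a + 0·b = 0.5
N: 0·a + 0.15·b = 0.36
Solving simultaneously: a = 1, b = 2.4.

1.00 lb sulfate of potash, 2.40 lb product B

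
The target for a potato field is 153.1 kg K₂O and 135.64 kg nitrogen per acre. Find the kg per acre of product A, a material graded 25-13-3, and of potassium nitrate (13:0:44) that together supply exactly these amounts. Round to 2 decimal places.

Per-acre balance (a = product A, b = potassium nitrate):
K₂O: 0.03·a + 0.44·b = 153.1
N: 0.25·a + 0.13·b = 135.64
Solving simultaneously: a = 374.916, b = 322.392.

374.92 kg product A, 322.39 kg potassium nitrate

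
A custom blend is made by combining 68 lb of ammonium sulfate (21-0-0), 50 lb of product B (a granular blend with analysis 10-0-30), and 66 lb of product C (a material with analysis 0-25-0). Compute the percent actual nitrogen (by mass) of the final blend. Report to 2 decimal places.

Total mass = 68 + 50 + 66 = 184 lb.
N mass = 21%×68 + 10%×50 + 0%×66 = 19.28 lb.
% N = 19.28 / 184 = 10.4783%.

10.48% N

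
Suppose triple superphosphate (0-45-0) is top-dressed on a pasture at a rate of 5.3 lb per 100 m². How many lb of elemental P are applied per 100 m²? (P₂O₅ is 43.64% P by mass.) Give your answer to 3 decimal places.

P₂O₅ per 100 m² = 5.3 × 45% = 2.385 lb.
Elemental P = 2.385 × 0.4364 = 1.04081 lb per 100 m².

1.041 lb P per hundred sq m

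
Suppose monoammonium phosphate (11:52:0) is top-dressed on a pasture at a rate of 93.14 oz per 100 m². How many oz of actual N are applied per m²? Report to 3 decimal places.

0.102 oz N per sq m

nitrogen per 100 m² = 93.14 × 11% = 10.2454 oz.
Convert to per m²: 10.2454 × 0.01 = 0.102454 oz.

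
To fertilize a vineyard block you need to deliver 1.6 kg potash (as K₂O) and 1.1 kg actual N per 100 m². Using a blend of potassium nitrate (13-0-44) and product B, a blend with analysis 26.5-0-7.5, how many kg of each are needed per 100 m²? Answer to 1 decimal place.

Let a = kg of potassium nitrate, b = kg of product B (per 100 m²).
K₂O: 0.44·a + 0.075·b = 1.6
N: 0.13·a + 0.265·b = 1.1
Eliminate a: (row1) − 0.44/0.13·(row2) → -0.821923·b = -2.12308, so b = 2.58306.
Back-substitute: a = (1.6 − 0.075·2.58306) / 0.44 = 3.19607.

3.2 kg potassium nitrate, 2.6 kg product B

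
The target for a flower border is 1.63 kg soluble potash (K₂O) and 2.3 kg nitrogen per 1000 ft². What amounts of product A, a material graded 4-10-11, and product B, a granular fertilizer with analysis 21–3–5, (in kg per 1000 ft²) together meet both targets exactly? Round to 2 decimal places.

Per-1000 ft² balance (a = product A, b = product B):
K₂O: 0.11·a + 0.05·b = 1.63
N: 0.04·a + 0.21·b = 2.3
From row1: a = (1.63 − 0.05·b) / 0.11.
Into row2: 0.04·(1.63 − 0.05·b)/0.11 + 0.21·b = 2.3 → b = 8.90047, a = 10.7725.

10.77 kg product A, 8.90 kg product B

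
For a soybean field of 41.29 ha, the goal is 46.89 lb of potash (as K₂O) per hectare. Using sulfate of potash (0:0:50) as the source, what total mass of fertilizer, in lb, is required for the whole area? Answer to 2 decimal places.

3872.18 lb

Product per hectare = 46.89 / 50% = 93.78 lb.
Total product = 93.78 × 41.29 = 3872.176 lb.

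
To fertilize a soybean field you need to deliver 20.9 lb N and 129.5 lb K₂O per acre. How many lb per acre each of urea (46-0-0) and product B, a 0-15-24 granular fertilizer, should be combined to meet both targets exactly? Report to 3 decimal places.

With a, b = lb per acre of urea and product B:
N: 0.46·a + 0·b = 20.9
K₂O: 0·a + 0.24·b = 129.5
Solving simultaneously: a = 45.4348, b = 539.5833.

45.435 lb urea, 539.583 lb product B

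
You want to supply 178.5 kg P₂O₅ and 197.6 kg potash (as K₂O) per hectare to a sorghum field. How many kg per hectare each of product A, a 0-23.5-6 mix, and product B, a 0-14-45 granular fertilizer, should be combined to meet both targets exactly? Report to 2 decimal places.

540.95 kg product A, 366.99 kg product B

Let a = kg of product A, b = kg of product B (per hectare).
P₂O₅: 0.235·a + 0.14·b = 178.5
K₂O: 0.06·a + 0.45·b = 197.6
Solving simultaneously: a = 540.945, b = 366.985.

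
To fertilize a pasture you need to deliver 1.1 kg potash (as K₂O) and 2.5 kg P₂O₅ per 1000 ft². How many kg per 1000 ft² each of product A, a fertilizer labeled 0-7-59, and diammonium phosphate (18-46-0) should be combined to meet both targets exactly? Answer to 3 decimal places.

With a, b = kg per 1000 ft² of product A and diammonium phosphate:
K₂O: 0.59·a + 0·b = 1.1
P₂O₅: 0.07·a + 0.46·b = 2.5
Eliminate a: (row1) − 0.59/0.07·(row2) → -3.87714·b = -19.9714, so b = 5.15107.
Back-substitute: a = (1.1 − 0·5.15107) / 0.59 = 1.86441.

1.864 kg product A, 5.151 kg diammonium phosphate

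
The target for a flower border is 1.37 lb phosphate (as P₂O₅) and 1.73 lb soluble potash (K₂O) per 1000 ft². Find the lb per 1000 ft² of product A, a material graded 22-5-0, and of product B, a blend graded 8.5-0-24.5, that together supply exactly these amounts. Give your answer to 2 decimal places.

27.40 lb product A, 7.06 lb product B

With a, b = lb per 1000 ft² of product A and product B:
P₂O₅: 0.05·a + 0·b = 1.37
K₂O: 0·a + 0.245·b = 1.73
Solving simultaneously: a = 27.4, b = 7.06122.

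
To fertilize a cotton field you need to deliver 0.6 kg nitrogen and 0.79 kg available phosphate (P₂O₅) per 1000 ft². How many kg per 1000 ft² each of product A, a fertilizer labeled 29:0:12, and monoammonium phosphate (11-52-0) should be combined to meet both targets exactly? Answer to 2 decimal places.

1.49 kg product A, 1.52 kg monoammonium phosphate

With a, b = kg per 1000 ft² of product A and monoammonium phosphate:
N: 0.29·a + 0.11·b = 0.6
P₂O₅: 0·a + 0.52·b = 0.79
Solving simultaneously: a = 1.49271, b = 1.51923.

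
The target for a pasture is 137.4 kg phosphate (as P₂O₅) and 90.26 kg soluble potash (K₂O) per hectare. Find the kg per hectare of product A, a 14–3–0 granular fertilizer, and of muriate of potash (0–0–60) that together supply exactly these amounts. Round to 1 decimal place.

With a, b = kg per hectare of product A and muriate of potash:
P₂O₅: 0.03·a + 0·b = 137.4
K₂O: 0·a + 0.6·b = 90.26
Solving simultaneously: a = 4580, b = 150.433.

4580.0 kg product A, 150.4 kg muriate of potash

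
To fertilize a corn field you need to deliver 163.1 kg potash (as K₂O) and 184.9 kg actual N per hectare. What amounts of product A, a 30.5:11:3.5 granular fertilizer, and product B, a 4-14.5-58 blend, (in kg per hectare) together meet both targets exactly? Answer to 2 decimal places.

Per-hectare balance (a = product A, b = product B):
K₂O: 0.035·a + 0.58·b = 163.1
N: 0.305·a + 0.04·b = 184.9
Eliminate a: (row1) − 0.035/0.305·(row2) → 0.57541·b = 141.882, so b = 246.575.
Back-substitute: a = (163.1 − 0.58·246.575) / 0.035 = 573.892.

573.89 kg product A, 246.58 kg product B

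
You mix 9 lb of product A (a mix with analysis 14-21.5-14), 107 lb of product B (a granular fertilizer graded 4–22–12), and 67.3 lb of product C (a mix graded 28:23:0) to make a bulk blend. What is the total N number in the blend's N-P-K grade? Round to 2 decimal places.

Total mass = 9 + 107 + 67.3 = 183.3 lb.
N mass = 14%×9 + 4%×107 + 28%×67.3 = 24.384 lb.
% N = 24.384 / 183.3 = 13.3028%.

13.30% N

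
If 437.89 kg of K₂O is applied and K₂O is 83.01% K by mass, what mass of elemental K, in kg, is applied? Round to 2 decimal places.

K = 437.89 × 0.8301 = 363.492 kg.

363.49 kg K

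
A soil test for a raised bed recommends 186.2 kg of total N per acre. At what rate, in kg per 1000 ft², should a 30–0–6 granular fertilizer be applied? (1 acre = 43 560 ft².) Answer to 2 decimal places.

14.25 kg of product per thousand sq ft

Product per acre = 186.2 / 30% = 620.667 kg.
Convert to per 1000 ft²: 620.667 × 0.0229568 = 14.2485 kg.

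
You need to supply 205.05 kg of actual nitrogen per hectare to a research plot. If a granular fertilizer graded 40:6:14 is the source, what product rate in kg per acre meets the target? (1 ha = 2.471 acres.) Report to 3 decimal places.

Product per hectare = 205.05 / 40% = 512.625 kg.
Convert to per acre: 512.625 × 0.404694 = 207.456495 kg.

207.456 kg of product per acre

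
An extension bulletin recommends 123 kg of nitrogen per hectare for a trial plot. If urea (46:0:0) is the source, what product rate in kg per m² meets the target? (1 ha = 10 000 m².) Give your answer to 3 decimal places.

Product per hectare = 123 / 46% = 267.391 kg.
Convert to per m²: 267.391 × 0.0001 = 0.0267391 kg.

0.027 kg of product per sq m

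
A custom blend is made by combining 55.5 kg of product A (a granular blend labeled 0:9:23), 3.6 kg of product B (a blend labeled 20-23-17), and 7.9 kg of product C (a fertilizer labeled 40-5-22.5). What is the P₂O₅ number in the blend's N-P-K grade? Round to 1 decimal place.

Total mass = 55.5 + 3.6 + 7.9 = 67 kg.
P₂O₅ mass = 9%×55.5 + 23%×3.6 + 5%×7.9 = 6.218 kg.
% P₂O₅ = 6.218 / 67 = 9.2806%.

9.3% P₂O₅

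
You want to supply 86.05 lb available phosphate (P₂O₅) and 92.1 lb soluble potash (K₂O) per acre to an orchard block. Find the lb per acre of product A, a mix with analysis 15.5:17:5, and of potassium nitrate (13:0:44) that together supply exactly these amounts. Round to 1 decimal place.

506.2 lb product A, 151.8 lb potassium nitrate

Per-acre balance (a = product A, b = potassium nitrate):
P₂O₅: 0.17·a + 0·b = 86.05
K₂O: 0.05·a + 0.44·b = 92.1
Eliminate b: (row1) − 0/0.44·(row2) → 0.17·a = 86.05, so a = 506.176.
Then b = (92.1 − 0.05·506.176) / 0.44 = 151.798.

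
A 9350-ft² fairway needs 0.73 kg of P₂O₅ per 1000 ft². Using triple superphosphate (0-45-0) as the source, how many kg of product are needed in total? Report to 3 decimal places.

Product per 1000 ft² = 0.73 / 45% = 1.62222 kg.
Total product = 1.62222 × 9350 / 1000 = 15.1678 kg.

15.168 kg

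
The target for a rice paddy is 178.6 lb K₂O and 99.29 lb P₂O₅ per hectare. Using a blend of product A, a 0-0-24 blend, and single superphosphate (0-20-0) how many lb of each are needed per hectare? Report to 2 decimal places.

Let a = lb of product A, b = lb of single superphosphate (per hectare).
K₂O: 0.24·a + 0·b = 178.6
P₂O₅: 0·a + 0.2·b = 99.29
Solving simultaneously: a = 744.167, b = 496.45.

744.17 lb product A, 496.45 lb single superphosphate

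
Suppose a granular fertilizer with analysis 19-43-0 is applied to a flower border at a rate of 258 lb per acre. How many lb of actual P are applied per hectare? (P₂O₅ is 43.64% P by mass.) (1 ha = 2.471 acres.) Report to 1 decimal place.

119.6 lb P per hectare

P₂O₅ per acre = 258 × 43% = 110.94 lb.
Elemental P = 110.94 × 0.4364 = 48.4142 lb per acre.
Convert to per hectare: 48.4142 × 2.471 = 119.632 lb.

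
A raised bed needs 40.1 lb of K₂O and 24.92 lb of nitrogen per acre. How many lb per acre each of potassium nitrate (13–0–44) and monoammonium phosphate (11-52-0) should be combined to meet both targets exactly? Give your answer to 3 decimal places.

91.136 lb potassium nitrate, 118.839 lb monoammonium phosphate

Per-acre balance (a = potassium nitrate, b = monoammonium phosphate):
K₂O: 0.44·a + 0·b = 40.1
N: 0.13·a + 0.11·b = 24.92
Solving simultaneously: a = 91.1364, b = 118.8388.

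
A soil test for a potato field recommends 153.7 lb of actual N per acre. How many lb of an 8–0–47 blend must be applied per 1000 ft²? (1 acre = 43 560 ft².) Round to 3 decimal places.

Product per acre = 153.7 / 8% = 1921.25 lb.
Convert to per 1000 ft²: 1921.25 × 0.0229568 = 44.1058 lb.

44.106 lb of product per thousand sq ft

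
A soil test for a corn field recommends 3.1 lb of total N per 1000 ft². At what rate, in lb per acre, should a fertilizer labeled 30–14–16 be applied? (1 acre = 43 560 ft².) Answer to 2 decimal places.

Product per 1000 ft² = 3.1 / 30% = 10.3333 lb.
Convert to per acre: 10.3333 × 43.56 = 450.12 lb.

450.12 lb of product per acre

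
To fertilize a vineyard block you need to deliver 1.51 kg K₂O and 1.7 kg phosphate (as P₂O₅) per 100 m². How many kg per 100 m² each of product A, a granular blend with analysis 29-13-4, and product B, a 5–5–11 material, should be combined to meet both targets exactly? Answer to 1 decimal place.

Let a = kg of product A, b = kg of product B (per 100 m²).
K₂O: 0.04·a + 0.11·b = 1.51
P₂O₅: 0.13·a + 0.05·b = 1.7
Eliminate a: (row1) − 0.04/0.13·(row2) → 0.0946154·b = 0.986923, so b = 10.4309.
Back-substitute: a = (1.51 − 0.11·10.4309) / 0.04 = 9.06504.

9.1 kg product A, 10.4 kg product B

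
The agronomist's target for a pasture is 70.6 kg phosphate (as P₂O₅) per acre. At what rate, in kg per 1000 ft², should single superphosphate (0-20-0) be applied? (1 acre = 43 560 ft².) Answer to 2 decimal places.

8.10 kg of product per thousand sq ft

Product per acre = 70.6 / 20% = 353 kg.
Convert to per 1000 ft²: 353 × 0.0229568 = 8.10376 kg.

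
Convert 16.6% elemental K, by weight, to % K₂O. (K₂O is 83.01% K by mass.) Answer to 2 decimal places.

%K₂O = 16.6 / 0.8301 = 19.9976%.

20.00% K₂O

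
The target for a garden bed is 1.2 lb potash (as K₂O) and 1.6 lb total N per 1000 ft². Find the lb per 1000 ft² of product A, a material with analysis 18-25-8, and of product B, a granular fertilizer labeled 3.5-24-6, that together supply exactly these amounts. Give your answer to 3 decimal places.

6.750 lb product A, 11.000 lb product B

Let a = lb of product A, b = lb of product B (per 1000 ft²).
K₂O: 0.08·a + 0.06·b = 1.2
N: 0.18·a + 0.035·b = 1.6
From row1: a = (1.2 − 0.06·b) / 0.08.
Into row2: 0.18·(1.2 − 0.06·b)/0.08 + 0.035·b = 1.6 → b = 11, a = 6.75.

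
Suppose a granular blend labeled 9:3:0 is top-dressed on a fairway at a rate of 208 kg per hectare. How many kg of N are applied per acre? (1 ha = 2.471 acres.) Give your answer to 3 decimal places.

nitrogen per hectare = 208 × 9% = 18.72 kg.
Convert to per acre: 18.72 × 0.404694 = 7.57588 kg.

7.576 kg N per acre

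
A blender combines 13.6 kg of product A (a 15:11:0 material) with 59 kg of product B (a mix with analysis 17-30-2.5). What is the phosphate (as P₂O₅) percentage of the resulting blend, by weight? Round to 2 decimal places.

26.44% P₂O₅

Total mass = 13.6 + 59 = 72.6 kg.
P₂O₅ mass = 11%×13.6 + 30%×59 = 19.196 kg.
% P₂O₅ = 19.196 / 72.6 = 26.4408%.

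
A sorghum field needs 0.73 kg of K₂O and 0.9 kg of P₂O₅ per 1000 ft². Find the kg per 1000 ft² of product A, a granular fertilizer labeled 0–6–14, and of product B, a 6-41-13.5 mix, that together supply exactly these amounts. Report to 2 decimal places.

Let a = kg of product A, b = kg of product B (per 1000 ft²).
K₂O: 0.14·a + 0.135·b = 0.73
P₂O₅: 0.06·a + 0.41·b = 0.9
Eliminate a: (row1) − 0.14/0.06·(row2) → -0.821667·b = -1.37, so b = 1.66734.
Back-substitute: a = (0.73 − 0.135·1.66734) / 0.14 = 3.60649.

3.61 kg product A, 1.67 kg product B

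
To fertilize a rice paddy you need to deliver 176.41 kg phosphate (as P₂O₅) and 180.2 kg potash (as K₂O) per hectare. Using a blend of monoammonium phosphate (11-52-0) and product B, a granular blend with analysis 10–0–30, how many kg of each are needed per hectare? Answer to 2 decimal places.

339.25 kg monoammonium phosphate, 600.67 kg product B

With a, b = kg per hectare of monoammonium phosphate and product B:
P₂O₅: 0.52·a + 0·b = 176.41
K₂O: 0·a + 0.3·b = 180.2
Solving simultaneously: a = 339.25, b = 600.667.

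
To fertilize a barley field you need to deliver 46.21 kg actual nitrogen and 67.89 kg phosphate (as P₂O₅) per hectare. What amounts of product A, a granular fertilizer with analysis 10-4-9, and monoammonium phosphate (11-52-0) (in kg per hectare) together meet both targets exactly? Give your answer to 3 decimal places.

347.926 kg product A, 103.794 kg monoammonium phosphate

With a, b = kg per hectare of product A and monoammonium phosphate:
N: 0.1·a + 0.11·b = 46.21
P₂O₅: 0.04·a + 0.52·b = 67.89
Solving simultaneously: a = 347.92647, b = 103.7941.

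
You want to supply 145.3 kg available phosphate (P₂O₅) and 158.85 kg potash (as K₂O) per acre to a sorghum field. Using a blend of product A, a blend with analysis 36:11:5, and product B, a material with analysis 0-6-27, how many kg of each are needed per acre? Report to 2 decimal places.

1112.36 kg product A, 382.34 kg product B

Let a = kg of product A, b = kg of product B (per acre).
P₂O₅: 0.11·a + 0.06·b = 145.3
K₂O: 0.05·a + 0.27·b = 158.85
Eliminate b: (row1) − 0.06/0.27·(row2) → 0.0988889·a = 110, so a = 1112.3596.
Then b = (158.85 − 0.05·1112.3596) / 0.27 = 382.341.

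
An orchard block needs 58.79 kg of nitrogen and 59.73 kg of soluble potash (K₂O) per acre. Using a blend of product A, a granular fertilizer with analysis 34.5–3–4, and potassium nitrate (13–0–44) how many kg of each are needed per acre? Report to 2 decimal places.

123.48 kg product A, 124.52 kg potassium nitrate

Per-acre balance (a = product A, b = potassium nitrate):
N: 0.345·a + 0.13·b = 58.79
K₂O: 0.04·a + 0.44·b = 59.73
Solving simultaneously: a = 123.484, b = 124.524.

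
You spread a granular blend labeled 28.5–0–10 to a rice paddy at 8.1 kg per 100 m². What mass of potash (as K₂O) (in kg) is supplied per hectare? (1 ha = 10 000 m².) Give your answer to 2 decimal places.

81.00 kg K₂O per hectare

K₂O per 100 m² = 8.1 × 10% = 0.81 kg.
Convert to per hectare: 0.81 × 100 = 81 kg.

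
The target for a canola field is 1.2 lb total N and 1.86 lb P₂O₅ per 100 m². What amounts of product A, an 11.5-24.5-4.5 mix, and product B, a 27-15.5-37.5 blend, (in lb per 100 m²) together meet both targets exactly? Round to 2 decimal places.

Let a = lb of product A, b = lb of product B (per 100 m²).
N: 0.115·a + 0.27·b = 1.2
P₂O₅: 0.245·a + 0.155·b = 1.86
Eliminate a: (row1) − 0.115/0.245·(row2) → 0.197245·b = 0.326939, so b = 1.65753.
Back-substitute: a = (1.2 − 0.27·1.65753) / 0.115 = 6.5432.

6.54 lb product A, 1.66 lb product B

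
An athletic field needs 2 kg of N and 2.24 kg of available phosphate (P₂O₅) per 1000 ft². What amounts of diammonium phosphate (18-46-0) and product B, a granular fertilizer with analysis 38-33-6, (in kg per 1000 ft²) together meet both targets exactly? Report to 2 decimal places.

Per-1000 ft² balance (a = diammonium phosphate, b = product B):
N: 0.18·a + 0.38·b = 2
P₂O₅: 0.46·a + 0.33·b = 2.24
Eliminate a: (row1) − 0.18/0.46·(row2) → 0.25087·b = 1.12348, so b = 4.47834.
Back-substitute: a = (2 − 0.38·4.47834) / 0.18 = 1.65685.

1.66 kg diammonium phosphate, 4.48 kg product B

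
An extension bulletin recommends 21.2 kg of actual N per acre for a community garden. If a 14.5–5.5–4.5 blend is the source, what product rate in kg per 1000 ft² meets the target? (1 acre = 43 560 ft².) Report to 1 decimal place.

3.4 kg of product per thousand sq ft

Product per acre = 21.2 / 14.5% = 146.207 kg.
Convert to per 1000 ft²: 146.207 × 0.0229568 = 3.35645 kg.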